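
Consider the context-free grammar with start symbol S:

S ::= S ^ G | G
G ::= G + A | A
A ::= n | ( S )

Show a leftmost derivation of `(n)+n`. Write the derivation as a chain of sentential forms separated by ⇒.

S ⇒ G   [S ::= G]
G ⇒ G+A   [G ::= G + A]
G+A ⇒ A+A   [G ::= A]
A+A ⇒ (S)+A   [A ::= ( S )]
(S)+A ⇒ (G)+A   [S ::= G]
(G)+A ⇒ (A)+A   [G ::= A]
(A)+A ⇒ (n)+A   [A ::= n]
(n)+A ⇒ (n)+n   [A ::= n]

S ⇒ G ⇒ G+A ⇒ A+A ⇒ (S)+A ⇒ (G)+A ⇒ (A)+A ⇒ (n)+A ⇒ (n)+n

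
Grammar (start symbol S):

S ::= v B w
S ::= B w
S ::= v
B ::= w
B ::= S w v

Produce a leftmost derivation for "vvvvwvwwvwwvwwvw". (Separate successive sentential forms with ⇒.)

S ⇒ vBw ⇒ vSwvw ⇒ vvBwwvw ⇒ vvSwvwwvw ⇒ vvvBwwvwwvw ⇒ vvvSwvwwvwwvw ⇒ vvvBwwvwwvwwvw ⇒ vvvSwvwwvwwvwwvw ⇒ vvvvwvwwvwwvwwvw

S ⇒ vBw   [S ::= v B w]
vBw ⇒ vSwvw   [B ::= S w v]
vSwvw ⇒ vvBwwvw   [S ::= v B w]
vvBwwvw ⇒ vvSwvwwvw   [B ::= S w v]
vvSwvwwvw ⇒ vvvBwwvwwvw   [S ::= v B w]
vvvBwwvwwvw ⇒ vvvSwvwwvwwvw   [B ::= S w v]
vvvSwvwwvwwvw ⇒ vvvBwwvwwvwwvw   [S ::= B w]
vvvBwwvwwvwwvw ⇒ vvvSwvwwvwwvwwvw   [B ::= S w v]
vvvSwvwwvwwvwwvw ⇒ vvvvwvwwvwwvwwvw   [S ::= v]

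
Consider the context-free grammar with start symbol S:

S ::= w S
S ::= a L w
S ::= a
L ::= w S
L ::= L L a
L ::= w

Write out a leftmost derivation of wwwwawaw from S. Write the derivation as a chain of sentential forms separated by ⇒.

S ⇒ wS ⇒ wwS ⇒ wwwS ⇒ wwwwS ⇒ wwwwaLw ⇒ wwwwawSw ⇒ wwwwawaw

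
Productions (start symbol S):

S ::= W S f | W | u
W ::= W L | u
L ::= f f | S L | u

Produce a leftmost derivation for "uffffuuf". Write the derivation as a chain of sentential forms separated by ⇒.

S ⇒ WSf ⇒ WLSf ⇒ WLLSf ⇒ WLLLSf ⇒ uLLLSf ⇒ uffLLSf ⇒ uffffLSf ⇒ uffffuSf ⇒ uffffuuf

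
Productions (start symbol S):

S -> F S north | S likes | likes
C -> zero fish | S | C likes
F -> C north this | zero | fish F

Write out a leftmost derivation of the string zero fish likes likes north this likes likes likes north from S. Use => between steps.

S => F S north => C north this S north => C likes north this S north => C likes likes north this S north => zero fish likes likes north this S north => zero fish likes likes north this S likes north => zero fish likes likes north this S likes likes north => zero fish likes likes north this likes likes likes north

S => F S north   [S -> F S north]
F S north => C north this S north   [F -> C north this]
C north this S north => C likes north this S north   [C -> C likes]
C likes north this S north => C likes likes north this S north   [C -> C likes]
C likes likes north this S north => zero fish likes likes north this S north   [C -> zero fish]
zero fish likes likes north this S north => zero fish likes likes north this S likes north   [S -> S likes]
zero fish likes likes north this S likes north => zero fish likes likes north this S likes likes north   [S -> S likes]
zero fish likes likes north this S likes likes north => zero fish likes likes north this likes likes likes north   [S -> likes]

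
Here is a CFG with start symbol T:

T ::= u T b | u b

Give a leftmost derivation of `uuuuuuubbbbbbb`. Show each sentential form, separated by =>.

T => uTb => uuTbb => uuuTbbb => uuuuTbbbb => uuuuuTbbbbb => uuuuuuTbbbbbb => uuuuuuubbbbbbb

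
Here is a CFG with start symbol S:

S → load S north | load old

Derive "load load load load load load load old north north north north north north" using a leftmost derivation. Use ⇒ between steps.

S ⇒ load S north ⇒ load load S north north ⇒ load load load S north north north ⇒ load load load load S north north north north ⇒ load load load load load S north north north north north ⇒ load load load load load load S north north north north north north ⇒ load load load load load load load old north north north north north north

S ⇒ load S north   [S → load S north]
load S north ⇒ load load S north north   [S → load S north]
load load S north north ⇒ load load load S north north north   [S → load S north]
load load load S north north north ⇒ load load load load S north north north north   [S → load S north]
load load load load S north north north north ⇒ load load load load load S north north north north north   [S → load S north]
load load load load load S north north north north north ⇒ load load load load load load S north north north north north north   [S → load S north]
load load load load load load S north north north north north north ⇒ load load load load load load load old north north north north north north   [S → load old]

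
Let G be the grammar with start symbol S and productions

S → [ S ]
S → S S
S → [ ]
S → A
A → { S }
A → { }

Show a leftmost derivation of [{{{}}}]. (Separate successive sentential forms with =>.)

S => [S] => [A] => [{S}] => [{A}] => [{{S}}] => [{{A}}] => [{{{}}}]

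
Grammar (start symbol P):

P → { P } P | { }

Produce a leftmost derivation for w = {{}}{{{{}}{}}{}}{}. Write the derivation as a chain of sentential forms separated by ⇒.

P ⇒ {P}P ⇒ {{}}P ⇒ {{}}{P}P ⇒ {{}}{{P}P}P ⇒ {{}}{{{P}P}P}P ⇒ {{}}{{{{}}P}P}P ⇒ {{}}{{{{}}{}}P}P ⇒ {{}}{{{{}}{}}{}}P ⇒ {{}}{{{{}}{}}{}}{}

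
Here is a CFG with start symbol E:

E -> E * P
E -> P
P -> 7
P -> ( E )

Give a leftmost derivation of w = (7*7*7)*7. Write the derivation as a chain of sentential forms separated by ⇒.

E ⇒ E*P ⇒ P*P ⇒ (E)*P ⇒ (E*P)*P ⇒ (E*P*P)*P ⇒ (P*P*P)*P ⇒ (7*P*P)*P ⇒ (7*7*P)*P ⇒ (7*7*7)*P ⇒ (7*7*7)*7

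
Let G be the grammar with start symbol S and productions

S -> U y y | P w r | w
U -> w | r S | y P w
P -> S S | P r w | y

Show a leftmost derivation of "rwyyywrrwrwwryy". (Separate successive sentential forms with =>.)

S => Uyy => rSyy => rPwryy => rPrwwryy => rPrwrwwryy => rSSrwrwwryy => rUyySrwrwwryy => rwyySrwrwwryy => rwyyPwrrwrwwryy => rwyyywrrwrwwryy

S => Uyy   [S -> U y y]
Uyy => rSyy   [U -> r S]
rSyy => rPwryy   [S -> P w r]
rPwryy => rPrwwryy   [P -> P r w]
rPrwwryy => rPrwrwwryy   [P -> P r w]
rPrwrwwryy => rSSrwrwwryy   [P -> S S]
rSSrwrwwryy => rUyySrwrwwryy   [S -> U y y]
rUyySrwrwwryy => rwyySrwrwwryy   [U -> w]
rwyySrwrwwryy => rwyyPwrrwrwwryy   [S -> P w r]
rwyyPwrrwrwwryy => rwyyywrrwrwwryy   [P -> y]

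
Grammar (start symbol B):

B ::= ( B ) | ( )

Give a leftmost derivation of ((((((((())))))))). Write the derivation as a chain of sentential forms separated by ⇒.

B ⇒ (B) ⇒ ((B)) ⇒ (((B))) ⇒ ((((B)))) ⇒ (((((B))))) ⇒ ((((((B)))))) ⇒ (((((((B))))))) ⇒ ((((((((B)))))))) ⇒ ((((((((()))))))))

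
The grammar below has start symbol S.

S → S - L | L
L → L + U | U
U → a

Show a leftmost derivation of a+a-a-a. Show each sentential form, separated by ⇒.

S⇒S-L⇒S-L-L⇒L-L-L⇒L+U-L-L⇒U+U-L-L⇒a+U-L-L⇒a+a-L-L⇒a+a-U-L⇒a+a-a-L⇒a+a-a-U⇒a+a-a-a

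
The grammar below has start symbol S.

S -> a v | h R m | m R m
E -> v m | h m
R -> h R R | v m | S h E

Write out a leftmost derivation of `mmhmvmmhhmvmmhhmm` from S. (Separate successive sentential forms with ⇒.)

S ⇒ mRm   [S -> m R m]
mRm ⇒ mShEm   [R -> S h E]
mShEm ⇒ mmRmhEm   [S -> m R m]
mmRmhEm ⇒ mmhRRmhEm   [R -> h R R]
mmhRRmhEm ⇒ mmhShERmhEm   [R -> S h E]
mmhShERmhEm ⇒ mmhmRmhERmhEm   [S -> m R m]
mmhmRmhERmhEm ⇒ mmhmvmmhERmhEm   [R -> v m]
mmhmvmmhERmhEm ⇒ mmhmvmmhhmRmhEm   [E -> h m]
mmhmvmmhhmRmhEm ⇒ mmhmvmmhhmvmmhEm   [R -> v m]
mmhmvmmhhmvmmhEm ⇒ mmhmvmmhhmvmmhhmm   [E -> h m]

S ⇒ mRm ⇒ mShEm ⇒ mmRmhEm ⇒ mmhRRmhEm ⇒ mmhShERmhEm ⇒ mmhmRmhERmhEm ⇒ mmhmvmmhERmhEm ⇒ mmhmvmmhhmRmhEm ⇒ mmhmvmmhhmvmmhEm ⇒ mmhmvmmhhmvmmhhmm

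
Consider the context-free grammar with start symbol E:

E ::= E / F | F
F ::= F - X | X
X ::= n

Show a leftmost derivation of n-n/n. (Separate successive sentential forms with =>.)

E => E/F => F/F => F-X/F => X-X/F => n-X/F => n-n/F => n-n/X => n-n/n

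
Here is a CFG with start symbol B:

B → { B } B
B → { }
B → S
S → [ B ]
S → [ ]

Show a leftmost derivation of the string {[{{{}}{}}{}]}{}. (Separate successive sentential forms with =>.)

B => {B}B => {S}B => {[B]}B => {[{B}B]}B => {[{{B}B}B]}B => {[{{{}}B}B]}B => {[{{{}}{}}B]}B => {[{{{}}{}}{}]}B => {[{{{}}{}}{}]}{}

B => {B}B   [B → { B } B]
{B}B => {S}B   [B → S]
{S}B => {[B]}B   [S → [ B ]]
{[B]}B => {[{B}B]}B   [B → { B } B]
{[{B}B]}B => {[{{B}B}B]}B   [B → { B } B]
{[{{B}B}B]}B => {[{{{}}B}B]}B   [B → { }]
{[{{{}}B}B]}B => {[{{{}}{}}B]}B   [B → { }]
{[{{{}}{}}B]}B => {[{{{}}{}}{}]}B   [B → { }]
{[{{{}}{}}{}]}B => {[{{{}}{}}{}]}{}   [B → { }]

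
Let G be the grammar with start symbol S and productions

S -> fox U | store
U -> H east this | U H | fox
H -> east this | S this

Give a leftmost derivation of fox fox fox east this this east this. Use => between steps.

S => fox U => fox H east this => fox S this east this => fox fox U this east this => fox fox U H this east this => fox fox fox H this east this => fox fox fox east this this east this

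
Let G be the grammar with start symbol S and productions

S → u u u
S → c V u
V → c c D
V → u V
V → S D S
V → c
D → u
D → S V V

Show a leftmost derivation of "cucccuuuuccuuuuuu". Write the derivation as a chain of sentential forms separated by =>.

S => cVu => cuVu => cuSDSu => cucVuDSu => cucccDuDSu => cucccSVVuDSu => cucccuuuVVuDSu => cucccuuuuVVuDSu => cucccuuuucVuDSu => cucccuuuuccuDSu => cucccuuuuccuuSu => cucccuuuuccuuuuuu

S => cVu   [S → c V u]
cVu => cuVu   [V → u V]
cuVu => cuSDSu   [V → S D S]
cuSDSu => cucVuDSu   [S → c V u]
cucVuDSu => cucccDuDSu   [V → c c D]
cucccDuDSu => cucccSVVuDSu   [D → S V V]
cucccSVVuDSu => cucccuuuVVuDSu   [S → u u u]
cucccuuuVVuDSu => cucccuuuuVVuDSu   [V → u V]
cucccuuuuVVuDSu => cucccuuuucVuDSu   [V → c]
cucccuuuucVuDSu => cucccuuuuccuDSu   [V → c]
cucccuuuuccuDSu => cucccuuuuccuuSu   [D → u]
cucccuuuuccuuSu => cucccuuuuccuuuuuu   [S → u u u]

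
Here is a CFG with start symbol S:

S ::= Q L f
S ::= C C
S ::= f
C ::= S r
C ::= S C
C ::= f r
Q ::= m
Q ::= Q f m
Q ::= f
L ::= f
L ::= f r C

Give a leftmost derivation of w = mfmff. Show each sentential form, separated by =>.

S=>QLf=>QfmLf=>mfmLf=>mfmff

S => QLf   [S ::= Q L f]
QLf => QfmLf   [Q ::= Q f m]
QfmLf => mfmLf   [Q ::= m]
mfmLf => mfmff   [L ::= f]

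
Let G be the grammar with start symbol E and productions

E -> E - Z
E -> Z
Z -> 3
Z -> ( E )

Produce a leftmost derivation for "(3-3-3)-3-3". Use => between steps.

E => E-Z => E-Z-Z => Z-Z-Z => (E)-Z-Z => (E-Z)-Z-Z => (E-Z-Z)-Z-Z => (Z-Z-Z)-Z-Z => (3-Z-Z)-Z-Z => (3-3-Z)-Z-Z => (3-3-3)-Z-Z => (3-3-3)-3-Z => (3-3-3)-3-3

E => E-Z   [E -> E - Z]
E-Z => E-Z-Z   [E -> E - Z]
E-Z-Z => Z-Z-Z   [E -> Z]
Z-Z-Z => (E)-Z-Z   [Z -> ( E )]
(E)-Z-Z => (E-Z)-Z-Z   [E -> E - Z]
(E-Z)-Z-Z => (E-Z-Z)-Z-Z   [E -> E - Z]
(E-Z-Z)-Z-Z => (Z-Z-Z)-Z-Z   [E -> Z]
(Z-Z-Z)-Z-Z => (3-Z-Z)-Z-Z   [Z -> 3]
(3-Z-Z)-Z-Z => (3-3-Z)-Z-Z   [Z -> 3]
(3-3-Z)-Z-Z => (3-3-3)-Z-Z   [Z -> 3]
(3-3-3)-Z-Z => (3-3-3)-3-Z   [Z -> 3]
(3-3-3)-3-Z => (3-3-3)-3-3   [Z -> 3]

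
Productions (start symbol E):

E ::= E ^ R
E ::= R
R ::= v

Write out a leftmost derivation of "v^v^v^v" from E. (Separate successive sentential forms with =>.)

E => E^R => E^R^R => E^R^R^R => R^R^R^R => v^R^R^R => v^v^R^R => v^v^v^R => v^v^v^v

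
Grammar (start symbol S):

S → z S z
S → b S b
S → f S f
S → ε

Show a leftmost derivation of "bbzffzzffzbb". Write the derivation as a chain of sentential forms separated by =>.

S => bSb => bbSbb => bbzSzbb => bbzfSfzbb => bbzffSffzbb => bbzffzSzffzbb => bbzffzzffzbb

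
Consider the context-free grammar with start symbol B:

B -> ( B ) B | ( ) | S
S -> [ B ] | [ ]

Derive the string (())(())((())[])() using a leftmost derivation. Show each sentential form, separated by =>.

B => (B)B => (())B => (())(B)B => (())(())B => (())(())(B)B => (())(())((B)B)B => (())(())((())B)B => (())(())((())S)B => (())(())((())[])B => (())(())((())[])()

B => (B)B   [B -> ( B ) B]
(B)B => (())B   [B -> ( )]
(())B => (())(B)B   [B -> ( B ) B]
(())(B)B => (())(())B   [B -> ( )]
(())(())B => (())(())(B)B   [B -> ( B ) B]
(())(())(B)B => (())(())((B)B)B   [B -> ( B ) B]
(())(())((B)B)B => (())(())((())B)B   [B -> ( )]
(())(())((())B)B => (())(())((())S)B   [B -> S]
(())(())((())S)B => (())(())((())[])B   [S -> [ ]]
(())(())((())[])B => (())(())((())[])()   [B -> ( )]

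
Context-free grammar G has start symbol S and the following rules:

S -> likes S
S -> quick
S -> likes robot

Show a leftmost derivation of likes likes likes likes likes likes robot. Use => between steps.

S => likes S   [S -> likes S]
likes S => likes likes S   [S -> likes S]
likes likes S => likes likes likes S   [S -> likes S]
likes likes likes S => likes likes likes likes S   [S -> likes S]
likes likes likes likes S => likes likes likes likes likes S   [S -> likes S]
likes likes likes likes likes S => likes likes likes likes likes likes robot   [S -> likes robot]

S => likes S => likes likes S => likes likes likes S => likes likes likes likes S => likes likes likes likes likes S => likes likes likes likes likes likes robot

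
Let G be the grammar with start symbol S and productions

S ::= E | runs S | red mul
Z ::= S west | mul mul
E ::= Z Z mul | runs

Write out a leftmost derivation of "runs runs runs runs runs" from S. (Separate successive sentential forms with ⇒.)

S ⇒ runs S   [S ::= runs S]
runs S ⇒ runs runs S   [S ::= runs S]
runs runs S ⇒ runs runs runs S   [S ::= runs S]
runs runs runs S ⇒ runs runs runs runs S   [S ::= runs S]
runs runs runs runs S ⇒ runs runs runs runs E   [S ::= E]
runs runs runs runs E ⇒ runs runs runs runs runs   [E ::= runs]

S ⇒ runs S ⇒ runs runs S ⇒ runs runs runs S ⇒ runs runs runs runs S ⇒ runs runs runs runs E ⇒ runs runs runs runs runs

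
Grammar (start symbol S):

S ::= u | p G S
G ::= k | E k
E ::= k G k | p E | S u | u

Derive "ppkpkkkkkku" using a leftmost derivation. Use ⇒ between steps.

S ⇒ pGS ⇒ pEkS ⇒ ppEkS ⇒ ppkGkkS ⇒ ppkEkkkS ⇒ ppkpEkkkS ⇒ ppkpkGkkkkS ⇒ ppkpkkkkkkS ⇒ ppkpkkkkkku

S ⇒ pGS   [S ::= p G S]
pGS ⇒ pEkS   [G ::= E k]
pEkS ⇒ ppEkS   [E ::= p E]
ppEkS ⇒ ppkGkkS   [E ::= k G k]
ppkGkkS ⇒ ppkEkkkS   [G ::= E k]
ppkEkkkS ⇒ ppkpEkkkS   [E ::= p E]
ppkpEkkkS ⇒ ppkpkGkkkkS   [E ::= k G k]
ppkpkGkkkkS ⇒ ppkpkkkkkkS   [G ::= k]
ppkpkkkkkkS ⇒ ppkpkkkkkku   [S ::= u]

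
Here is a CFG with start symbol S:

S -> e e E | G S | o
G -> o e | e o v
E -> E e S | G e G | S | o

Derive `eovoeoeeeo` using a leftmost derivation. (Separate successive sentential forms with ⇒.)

S ⇒ GS   [S -> G S]
GS ⇒ eovS   [G -> e o v]
eovS ⇒ eovGS   [S -> G S]
eovGS ⇒ eovoeS   [G -> o e]
eovoeS ⇒ eovoeGS   [S -> G S]
eovoeGS ⇒ eovoeoeS   [G -> o e]
eovoeoeS ⇒ eovoeoeeeE   [S -> e e E]
eovoeoeeeE ⇒ eovoeoeeeo   [E -> o]

S⇒GS⇒eovS⇒eovGS⇒eovoeS⇒eovoeGS⇒eovoeoeS⇒eovoeoeeeE⇒eovoeoeeeo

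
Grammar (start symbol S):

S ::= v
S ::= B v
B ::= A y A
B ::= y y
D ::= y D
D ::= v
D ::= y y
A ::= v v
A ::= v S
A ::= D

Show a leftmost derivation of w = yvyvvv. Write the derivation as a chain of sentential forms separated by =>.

S=>Bv=>AyAv=>DyAv=>yDyAv=>yvyAv=>yvyvSv=>yvyvvv

S => Bv   [S ::= B v]
Bv => AyAv   [B ::= A y A]
AyAv => DyAv   [A ::= D]
DyAv => yDyAv   [D ::= y D]
yDyAv => yvyAv   [D ::= v]
yvyAv => yvyvSv   [A ::= v S]
yvyvSv => yvyvvv   [S ::= v]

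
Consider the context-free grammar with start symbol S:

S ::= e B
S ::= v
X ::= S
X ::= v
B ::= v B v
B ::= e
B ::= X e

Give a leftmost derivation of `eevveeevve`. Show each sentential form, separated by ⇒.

S ⇒ eB   [S ::= e B]
eB ⇒ eXe   [B ::= X e]
eXe ⇒ eSe   [X ::= S]
eSe ⇒ eeBe   [S ::= e B]
eeBe ⇒ eevBve   [B ::= v B v]
eevBve ⇒ eevvBvve   [B ::= v B v]
eevvBvve ⇒ eevvXevve   [B ::= X e]
eevvXevve ⇒ eevvSevve   [X ::= S]
eevvSevve ⇒ eevveBevve   [S ::= e B]
eevveBevve ⇒ eevveeevve   [B ::= e]

S ⇒ eB ⇒ eXe ⇒ eSe ⇒ eeBe ⇒ eevBve ⇒ eevvBvve ⇒ eevvXevve ⇒ eevvSevve ⇒ eevveBevve ⇒ eevveeevve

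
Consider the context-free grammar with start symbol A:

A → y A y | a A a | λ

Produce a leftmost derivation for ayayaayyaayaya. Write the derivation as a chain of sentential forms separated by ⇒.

A ⇒ aAa   [A → a A a]
aAa ⇒ ayAya   [A → y A y]
ayAya ⇒ ayaAaya   [A → a A a]
ayaAaya ⇒ ayayAyaya   [A → y A y]
ayayAyaya ⇒ ayayaAayaya   [A → a A a]
ayayaAayaya ⇒ ayayaaAaayaya   [A → a A a]
ayayaaAaayaya ⇒ ayayaayAyaayaya   [A → y A y]
ayayaayAyaayaya ⇒ ayayaayyaayaya   [A → λ]

A⇒aAa⇒ayAya⇒ayaAaya⇒ayayAyaya⇒ayayaAayaya⇒ayayaaAaayaya⇒ayayaayAyaayaya⇒ayayaayyaayaya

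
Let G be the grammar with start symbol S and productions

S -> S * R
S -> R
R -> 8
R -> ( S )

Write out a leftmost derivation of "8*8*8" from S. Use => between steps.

S => S*R   [S -> S * R]
S*R => S*R*R   [S -> S * R]
S*R*R => R*R*R   [S -> R]
R*R*R => 8*R*R   [R -> 8]
8*R*R => 8*8*R   [R -> 8]
8*8*R => 8*8*8   [R -> 8]

S => S*R => S*R*R => R*R*R => 8*R*R => 8*8*R => 8*8*8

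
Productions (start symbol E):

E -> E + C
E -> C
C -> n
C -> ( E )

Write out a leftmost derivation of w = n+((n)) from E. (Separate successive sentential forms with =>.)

E=>E+C=>C+C=>n+C=>n+(E)=>n+(C)=>n+((E))=>n+((C))=>n+((n))

E => E+C   [E -> E + C]
E+C => C+C   [E -> C]
C+C => n+C   [C -> n]
n+C => n+(E)   [C -> ( E )]
n+(E) => n+(C)   [E -> C]
n+(C) => n+((E))   [C -> ( E )]
n+((E)) => n+((C))   [E -> C]
n+((C)) => n+((n))   [C -> n]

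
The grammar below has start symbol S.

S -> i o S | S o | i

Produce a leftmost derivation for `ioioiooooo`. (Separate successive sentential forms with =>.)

S=>So=>Soo=>ioSoo=>ioSooo=>ioioSooo=>ioioSoooo=>ioioSooooo=>ioioiooooo

S => So   [S -> S o]
So => Soo   [S -> S o]
Soo => ioSoo   [S -> i o S]
ioSoo => ioSooo   [S -> S o]
ioSooo => ioioSooo   [S -> i o S]
ioioSooo => ioioSoooo   [S -> S o]
ioioSoooo => ioioSooooo   [S -> S o]
ioioSooooo => ioioiooooo   [S -> i]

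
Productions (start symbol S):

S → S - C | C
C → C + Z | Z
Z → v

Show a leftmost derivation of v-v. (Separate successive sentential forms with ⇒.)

S⇒S-C⇒C-C⇒Z-C⇒v-C⇒v-Z⇒v-v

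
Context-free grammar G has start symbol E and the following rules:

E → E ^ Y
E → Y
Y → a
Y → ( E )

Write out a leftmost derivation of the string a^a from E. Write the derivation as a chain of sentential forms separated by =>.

E => E^Y   [E → E ^ Y]
E^Y => Y^Y   [E → Y]
Y^Y => a^Y   [Y → a]
a^Y => a^a   [Y → a]

E => E^Y => Y^Y => a^Y => a^a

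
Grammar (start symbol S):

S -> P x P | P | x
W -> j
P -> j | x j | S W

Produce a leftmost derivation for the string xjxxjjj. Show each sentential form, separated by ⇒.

S ⇒ PxP   [S -> P x P]
PxP ⇒ SWxP   [P -> S W]
SWxP ⇒ xWxP   [S -> x]
xWxP ⇒ xjxP   [W -> j]
xjxP ⇒ xjxSW   [P -> S W]
xjxSW ⇒ xjxPW   [S -> P]
xjxPW ⇒ xjxSWW   [P -> S W]
xjxSWW ⇒ xjxPWW   [S -> P]
xjxPWW ⇒ xjxxjWW   [P -> x j]
xjxxjWW ⇒ xjxxjjW   [W -> j]
xjxxjjW ⇒ xjxxjjj   [W -> j]

S ⇒ PxP ⇒ SWxP ⇒ xWxP ⇒ xjxP ⇒ xjxSW ⇒ xjxPW ⇒ xjxSWW ⇒ xjxPWW ⇒ xjxxjWW ⇒ xjxxjjW ⇒ xjxxjjj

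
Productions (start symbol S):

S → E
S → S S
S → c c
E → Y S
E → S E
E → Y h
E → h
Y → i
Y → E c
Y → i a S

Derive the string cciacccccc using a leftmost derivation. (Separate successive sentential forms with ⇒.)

S ⇒ SS ⇒ SSS ⇒ ccSS ⇒ ccES ⇒ ccYSS ⇒ cciaSSS ⇒ cciaccSS ⇒ cciaccccS ⇒ cciacccccc

S ⇒ SS   [S → S S]
SS ⇒ SSS   [S → S S]
SSS ⇒ ccSS   [S → c c]
ccSS ⇒ ccES   [S → E]
ccES ⇒ ccYSS   [E → Y S]
ccYSS ⇒ cciaSSS   [Y → i a S]
cciaSSS ⇒ cciaccSS   [S → c c]
cciaccSS ⇒ cciaccccS   [S → c c]
cciaccccS ⇒ cciacccccc   [S → c c]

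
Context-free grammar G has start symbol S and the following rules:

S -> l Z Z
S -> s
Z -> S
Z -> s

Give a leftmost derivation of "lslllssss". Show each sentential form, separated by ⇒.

S ⇒ lZZ ⇒ lsZ ⇒ lsS ⇒ lslZZ ⇒ lslSZ ⇒ lsllZZZ ⇒ lsllSZZ ⇒ lslllZZZZ ⇒ lslllsZZZ ⇒ lslllssZZ ⇒ lslllsssZ ⇒ lslllssss

S ⇒ lZZ   [S -> l Z Z]
lZZ ⇒ lsZ   [Z -> s]
lsZ ⇒ lsS   [Z -> S]
lsS ⇒ lslZZ   [S -> l Z Z]
lslZZ ⇒ lslSZ   [Z -> S]
lslSZ ⇒ lsllZZZ   [S -> l Z Z]
lsllZZZ ⇒ lsllSZZ   [Z -> S]
lsllSZZ ⇒ lslllZZZZ   [S -> l Z Z]
lslllZZZZ ⇒ lslllsZZZ   [Z -> s]
lslllsZZZ ⇒ lslllssZZ   [Z -> s]
lslllssZZ ⇒ lslllsssZ   [Z -> s]
lslllsssZ ⇒ lslllssss   [Z -> s]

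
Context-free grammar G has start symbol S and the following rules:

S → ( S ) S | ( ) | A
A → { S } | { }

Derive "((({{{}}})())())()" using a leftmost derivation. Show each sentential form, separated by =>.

S => (S)S => ((S)S)S => (((S)S)S)S => (((A)S)S)S => ((({S})S)S)S => ((({A})S)S)S => ((({{S}})S)S)S => ((({{A}})S)S)S => ((({{{}}})S)S)S => ((({{{}}})())S)S => ((({{{}}})())())S => ((({{{}}})())())()

S => (S)S   [S → ( S ) S]
(S)S => ((S)S)S   [S → ( S ) S]
((S)S)S => (((S)S)S)S   [S → ( S ) S]
(((S)S)S)S => (((A)S)S)S   [S → A]
(((A)S)S)S => ((({S})S)S)S   [A → { S }]
((({S})S)S)S => ((({A})S)S)S   [S → A]
((({A})S)S)S => ((({{S}})S)S)S   [A → { S }]
((({{S}})S)S)S => ((({{A}})S)S)S   [S → A]
((({{A}})S)S)S => ((({{{}}})S)S)S   [A → { }]
((({{{}}})S)S)S => ((({{{}}})())S)S   [S → ( )]
((({{{}}})())S)S => ((({{{}}})())())S   [S → ( )]
((({{{}}})())())S => ((({{{}}})())())()   [S → ( )]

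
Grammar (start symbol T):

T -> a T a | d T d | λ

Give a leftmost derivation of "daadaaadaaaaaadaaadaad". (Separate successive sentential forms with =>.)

T => dTd => daTad => daaTaad => daadTdaad => daadaTadaad => daadaaTaadaad => daadaaaTaaadaad => daadaaadTdaaadaad => daadaaadaTadaaadaad => daadaaadaaTaadaaadaad => daadaaadaaaTaaadaaadaad => daadaaadaaaaaadaaadaad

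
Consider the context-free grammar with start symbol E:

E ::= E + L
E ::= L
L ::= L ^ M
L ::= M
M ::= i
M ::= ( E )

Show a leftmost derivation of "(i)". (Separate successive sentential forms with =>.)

E => L   [E ::= L]
L => M   [L ::= M]
M => (E)   [M ::= ( E )]
(E) => (L)   [E ::= L]
(L) => (M)   [L ::= M]
(M) => (i)   [M ::= i]

E=>L=>M=>(E)=>(L)=>(M)=>(i)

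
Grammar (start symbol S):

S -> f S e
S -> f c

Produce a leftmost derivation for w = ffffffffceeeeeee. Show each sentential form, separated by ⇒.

S⇒fSe⇒ffSee⇒fffSeee⇒ffffSeeee⇒fffffSeeeee⇒ffffffSeeeeee⇒fffffffSeeeeeee⇒ffffffffceeeeeee

S ⇒ fSe   [S -> f S e]
fSe ⇒ ffSee   [S -> f S e]
ffSee ⇒ fffSeee   [S -> f S e]
fffSeee ⇒ ffffSeeee   [S -> f S e]
ffffSeeee ⇒ fffffSeeeee   [S -> f S e]
fffffSeeeee ⇒ ffffffSeeeeee   [S -> f S e]
ffffffSeeeeee ⇒ fffffffSeeeeeee   [S -> f S e]
fffffffSeeeeeee ⇒ ffffffffceeeeeee   [S -> f c]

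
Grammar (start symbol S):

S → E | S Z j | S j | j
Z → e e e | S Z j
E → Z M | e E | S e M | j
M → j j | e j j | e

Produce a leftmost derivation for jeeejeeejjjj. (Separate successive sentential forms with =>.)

S => Sj => Sjj => Sjjj => SZjjjj => SZjZjjjj => EZjZjjjj => jZjZjjjj => jeeejZjjjj => jeeejeeejjjj

S => Sj   [S → S j]
Sj => Sjj   [S → S j]
Sjj => Sjjj   [S → S j]
Sjjj => SZjjjj   [S → S Z j]
SZjjjj => SZjZjjjj   [S → S Z j]
SZjZjjjj => EZjZjjjj   [S → E]
EZjZjjjj => jZjZjjjj   [E → j]
jZjZjjjj => jeeejZjjjj   [Z → e e e]
jeeejZjjjj => jeeejeeejjjj   [Z → e e e]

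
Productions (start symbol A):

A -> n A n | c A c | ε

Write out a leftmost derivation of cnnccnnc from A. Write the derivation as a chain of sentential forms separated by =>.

A => cAc => cnAnc => cnnAnnc => cnncAcnnc => cnnccnnc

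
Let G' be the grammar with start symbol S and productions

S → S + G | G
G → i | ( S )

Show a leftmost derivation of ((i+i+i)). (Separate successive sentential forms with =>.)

S => G => (S) => (G) => ((S)) => ((S+G)) => ((S+G+G)) => ((G+G+G)) => ((i+G+G)) => ((i+i+G)) => ((i+i+i))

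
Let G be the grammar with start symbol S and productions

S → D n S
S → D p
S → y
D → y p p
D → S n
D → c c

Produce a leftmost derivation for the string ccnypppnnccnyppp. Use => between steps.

S => DnS => SnnS => DnSnnS => ccnSnnS => ccnDpnnS => ccnypppnnS => ccnypppnnDnS => ccnypppnnccnS => ccnypppnnccnDp => ccnypppnnccnyppp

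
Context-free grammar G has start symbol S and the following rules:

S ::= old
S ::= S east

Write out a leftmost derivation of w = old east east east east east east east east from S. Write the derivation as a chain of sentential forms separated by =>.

S => S east   [S ::= S east]
S east => S east east   [S ::= S east]
S east east => S east east east   [S ::= S east]
S east east east => S east east east east   [S ::= S east]
S east east east east => S east east east east east   [S ::= S east]
S east east east east east => S east east east east east east   [S ::= S east]
S east east east east east east => S east east east east east east east   [S ::= S east]
S east east east east east east east => S east east east east east east east east   [S ::= S east]
S east east east east east east east east => old east east east east east east east east   [S ::= old]

S => S east => S east east => S east east east => S east east east east => S east east east east east => S east east east east east east => S east east east east east east east => S east east east east east east east east => old east east east east east east east east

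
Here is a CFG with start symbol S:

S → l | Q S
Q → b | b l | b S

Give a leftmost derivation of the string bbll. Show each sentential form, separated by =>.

S => QS   [S → Q S]
QS => bS   [Q → b]
bS => bQS   [S → Q S]
bQS => bbSS   [Q → b S]
bbSS => bblS   [S → l]
bblS => bbll   [S → l]

S => QS => bS => bQS => bbSS => bblS => bbll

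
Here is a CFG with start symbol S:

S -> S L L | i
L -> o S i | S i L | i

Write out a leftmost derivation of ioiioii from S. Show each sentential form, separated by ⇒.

S⇒SLL⇒iLL⇒ioSiL⇒ioiiL⇒ioiioSi⇒ioiioii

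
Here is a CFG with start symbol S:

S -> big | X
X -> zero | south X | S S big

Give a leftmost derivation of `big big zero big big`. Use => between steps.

S => X => S S big => big S big => big X big => big S S big big => big big S big big => big big X big big => big big zero big big

S => X   [S -> X]
X => S S big   [X -> S S big]
S S big => big S big   [S -> big]
big S big => big X big   [S -> X]
big X big => big S S big big   [X -> S S big]
big S S big big => big big S big big   [S -> big]
big big S big big => big big X big big   [S -> X]
big big X big big => big big zero big big   [X -> zero]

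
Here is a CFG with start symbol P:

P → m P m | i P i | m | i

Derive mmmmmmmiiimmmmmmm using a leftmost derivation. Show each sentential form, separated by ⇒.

P⇒mPm⇒mmPmm⇒mmmPmmm⇒mmmmPmmmm⇒mmmmmPmmmmm⇒mmmmmmPmmmmmm⇒mmmmmmmPmmmmmmm⇒mmmmmmmiPimmmmmmm⇒mmmmmmmiiimmmmmmm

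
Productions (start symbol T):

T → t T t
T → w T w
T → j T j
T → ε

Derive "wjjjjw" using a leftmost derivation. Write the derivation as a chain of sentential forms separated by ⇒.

T ⇒ wTw   [T → w T w]
wTw ⇒ wjTjw   [T → j T j]
wjTjw ⇒ wjjTjjw   [T → j T j]
wjjTjjw ⇒ wjjjjw   [T → ε]

T⇒wTw⇒wjTjw⇒wjjTjjw⇒wjjjjw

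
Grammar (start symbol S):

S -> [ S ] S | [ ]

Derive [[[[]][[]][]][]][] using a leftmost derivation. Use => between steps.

S=>[S]S=>[[S]S]S=>[[[S]S]S]S=>[[[[]]S]S]S=>[[[[]][S]S]S]S=>[[[[]][[]]S]S]S=>[[[[]][[]][]]S]S=>[[[[]][[]][]][]]S=>[[[[]][[]][]][]][]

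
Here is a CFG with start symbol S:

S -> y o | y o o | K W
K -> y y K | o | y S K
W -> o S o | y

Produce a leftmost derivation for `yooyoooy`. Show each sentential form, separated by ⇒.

S ⇒ KW   [S -> K W]
KW ⇒ ySKW   [K -> y S K]
ySKW ⇒ yKWKW   [S -> K W]
yKWKW ⇒ yoWKW   [K -> o]
yoWKW ⇒ yooSoKW   [W -> o S o]
yooSoKW ⇒ yooyooKW   [S -> y o]
yooyooKW ⇒ yooyoooW   [K -> o]
yooyoooW ⇒ yooyoooy   [W -> y]

S⇒KW⇒ySKW⇒yKWKW⇒yoWKW⇒yooSoKW⇒yooyooKW⇒yooyoooW⇒yooyoooy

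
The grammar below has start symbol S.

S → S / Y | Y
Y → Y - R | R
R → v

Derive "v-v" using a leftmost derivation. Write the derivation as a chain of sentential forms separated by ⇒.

S ⇒ Y ⇒ Y-R ⇒ R-R ⇒ v-R ⇒ v-v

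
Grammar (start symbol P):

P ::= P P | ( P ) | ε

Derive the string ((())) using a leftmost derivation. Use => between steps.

P => PP => (P)P => (PP)P => ((P)P)P => (((P))P)P => ((())P)P => ((()))P => ((()))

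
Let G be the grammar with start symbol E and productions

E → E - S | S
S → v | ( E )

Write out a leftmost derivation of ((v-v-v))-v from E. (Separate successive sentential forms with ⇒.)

E ⇒ E-S   [E → E - S]
E-S ⇒ S-S   [E → S]
S-S ⇒ (E)-S   [S → ( E )]
(E)-S ⇒ (S)-S   [E → S]
(S)-S ⇒ ((E))-S   [S → ( E )]
((E))-S ⇒ ((E-S))-S   [E → E - S]
((E-S))-S ⇒ ((E-S-S))-S   [E → E - S]
((E-S-S))-S ⇒ ((S-S-S))-S   [E → S]
((S-S-S))-S ⇒ ((v-S-S))-S   [S → v]
((v-S-S))-S ⇒ ((v-v-S))-S   [S → v]
((v-v-S))-S ⇒ ((v-v-v))-S   [S → v]
((v-v-v))-S ⇒ ((v-v-v))-v   [S → v]

E ⇒ E-S ⇒ S-S ⇒ (E)-S ⇒ (S)-S ⇒ ((E))-S ⇒ ((E-S))-S ⇒ ((E-S-S))-S ⇒ ((S-S-S))-S ⇒ ((v-S-S))-S ⇒ ((v-v-S))-S ⇒ ((v-v-v))-S ⇒ ((v-v-v))-v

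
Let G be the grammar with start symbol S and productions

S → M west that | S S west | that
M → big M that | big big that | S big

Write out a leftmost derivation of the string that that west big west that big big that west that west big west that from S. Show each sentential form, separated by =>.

S => M west that   [S → M west that]
M west that => S big west that   [M → S big]
S big west that => S S west big west that   [S → S S west]
S S west big west that => M west that S west big west that   [S → M west that]
M west that S west big west that => S big west that S west big west that   [M → S big]
S big west that S west big west that => S S west big west that S west big west that   [S → S S west]
S S west big west that S west big west that => that S west big west that S west big west that   [S → that]
that S west big west that S west big west that => that that west big west that S west big west that   [S → that]
that that west big west that S west big west that => that that west big west that M west that west big west that   [S → M west that]
that that west big west that M west that west big west that => that that west big west that big big that west that west big west that   [M → big big that]

S => M west that => S big west that => S S west big west that => M west that S west big west that => S big west that S west big west that => S S west big west that S west big west that => that S west big west that S west big west that => that that west big west that S west big west that => that that west big west that M west that west big west that => that that west big west that big big that west that west big west that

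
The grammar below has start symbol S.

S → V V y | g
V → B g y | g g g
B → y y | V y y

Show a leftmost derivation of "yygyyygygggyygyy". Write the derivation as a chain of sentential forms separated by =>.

S => VVy => BgyVy => VyygyVy => BgyyygyVy => yygyyygyVy => yygyyygyBgyy => yygyyygyVyygyy => yygyyygygggyygyy

S => VVy   [S → V V y]
VVy => BgyVy   [V → B g y]
BgyVy => VyygyVy   [B → V y y]
VyygyVy => BgyyygyVy   [V → B g y]
BgyyygyVy => yygyyygyVy   [B → y y]
yygyyygyVy => yygyyygyBgyy   [V → B g y]
yygyyygyBgyy => yygyyygyVyygyy   [B → V y y]
yygyyygyVyygyy => yygyyygygggyygyy   [V → g g g]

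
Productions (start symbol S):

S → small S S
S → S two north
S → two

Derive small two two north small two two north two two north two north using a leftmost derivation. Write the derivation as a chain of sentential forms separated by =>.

S => S two north => S two north two north => small S S two north two north => small S two north S two north two north => small two two north S two north two north => small two two north small S S two north two north => small two two north small S two north S two north two north => small two two north small two two north S two north two north => small two two north small two two north two two north two north

S => S two north   [S → S two north]
S two north => S two north two north   [S → S two north]
S two north two north => small S S two north two north   [S → small S S]
small S S two north two north => small S two north S two north two north   [S → S two north]
small S two north S two north two north => small two two north S two north two north   [S → two]
small two two north S two north two north => small two two north small S S two north two north   [S → small S S]
small two two north small S S two north two north => small two two north small S two north S two north two north   [S → S two north]
small two two north small S two north S two north two north => small two two north small two two north S two north two north   [S → two]
small two two north small two two north S two north two north => small two two north small two two north two two north two north   [S → two]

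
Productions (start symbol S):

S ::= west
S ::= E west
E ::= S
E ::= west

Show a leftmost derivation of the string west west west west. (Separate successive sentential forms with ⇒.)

S ⇒ E west ⇒ S west ⇒ E west west ⇒ S west west ⇒ E west west west ⇒ S west west west ⇒ west west west west

S ⇒ E west   [S ::= E west]
E west ⇒ S west   [E ::= S]
S west ⇒ E west west   [S ::= E west]
E west west ⇒ S west west   [E ::= S]
S west west ⇒ E west west west   [S ::= E west]
E west west west ⇒ S west west west   [E ::= S]
S west west west ⇒ west west west west   [S ::= west]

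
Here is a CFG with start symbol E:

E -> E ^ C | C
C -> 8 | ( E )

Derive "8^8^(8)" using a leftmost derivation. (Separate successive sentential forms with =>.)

E => E^C => E^C^C => C^C^C => 8^C^C => 8^8^C => 8^8^(E) => 8^8^(C) => 8^8^(8)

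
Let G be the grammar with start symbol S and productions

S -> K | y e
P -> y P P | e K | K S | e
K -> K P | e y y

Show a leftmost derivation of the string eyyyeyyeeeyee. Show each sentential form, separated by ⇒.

S ⇒ K ⇒ KP ⇒ eyyP ⇒ eyyyPP ⇒ eyyyKSP ⇒ eyyyKPSP ⇒ eyyyKPPSP ⇒ eyyyKPPPSP ⇒ eyyyeyyPPPSP ⇒ eyyyeyyePPSP ⇒ eyyyeyyeePSP ⇒ eyyyeyyeeeSP ⇒ eyyyeyyeeeyeP ⇒ eyyyeyyeeeyee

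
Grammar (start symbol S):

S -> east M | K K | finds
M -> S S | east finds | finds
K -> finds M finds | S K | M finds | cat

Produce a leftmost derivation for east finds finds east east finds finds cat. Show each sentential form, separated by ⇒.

S ⇒ K K   [S -> K K]
K K ⇒ M finds K   [K -> M finds]
M finds K ⇒ east finds finds K   [M -> east finds]
east finds finds K ⇒ east finds finds S K   [K -> S K]
east finds finds S K ⇒ east finds finds east M K   [S -> east M]
east finds finds east M K ⇒ east finds finds east S S K   [M -> S S]
east finds finds east S S K ⇒ east finds finds east east M S K   [S -> east M]
east finds finds east east M S K ⇒ east finds finds east east finds S K   [M -> finds]
east finds finds east east finds S K ⇒ east finds finds east east finds finds K   [S -> finds]
east finds finds east east finds finds K ⇒ east finds finds east east finds finds cat   [K -> cat]

S ⇒ K K ⇒ M finds K ⇒ east finds finds K ⇒ east finds finds S K ⇒ east finds finds east M K ⇒ east finds finds east S S K ⇒ east finds finds east east M S K ⇒ east finds finds east east finds S K ⇒ east finds finds east east finds finds K ⇒ east finds finds east east finds finds cat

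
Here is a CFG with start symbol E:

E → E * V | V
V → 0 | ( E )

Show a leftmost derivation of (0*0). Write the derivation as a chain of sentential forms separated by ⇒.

E ⇒ V ⇒ (E) ⇒ (E*V) ⇒ (V*V) ⇒ (0*V) ⇒ (0*0)

E ⇒ V   [E → V]
V ⇒ (E)   [V → ( E )]
(E) ⇒ (E*V)   [E → E * V]
(E*V) ⇒ (V*V)   [E → V]
(V*V) ⇒ (0*V)   [V → 0]
(0*V) ⇒ (0*0)   [V → 0]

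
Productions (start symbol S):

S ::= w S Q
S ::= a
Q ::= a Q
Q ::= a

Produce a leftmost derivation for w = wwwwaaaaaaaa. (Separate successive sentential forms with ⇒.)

S ⇒ wSQ   [S ::= w S Q]
wSQ ⇒ wwSQQ   [S ::= w S Q]
wwSQQ ⇒ wwwSQQQ   [S ::= w S Q]
wwwSQQQ ⇒ wwwwSQQQQ   [S ::= w S Q]
wwwwSQQQQ ⇒ wwwwaQQQQ   [S ::= a]
wwwwaQQQQ ⇒ wwwwaaQQQ   [Q ::= a]
wwwwaaQQQ ⇒ wwwwaaaQQQ   [Q ::= a Q]
wwwwaaaQQQ ⇒ wwwwaaaaQQQ   [Q ::= a Q]
wwwwaaaaQQQ ⇒ wwwwaaaaaQQQ   [Q ::= a Q]
wwwwaaaaaQQQ ⇒ wwwwaaaaaaQQ   [Q ::= a]
wwwwaaaaaaQQ ⇒ wwwwaaaaaaaQ   [Q ::= a]
wwwwaaaaaaaQ ⇒ wwwwaaaaaaaa   [Q ::= a]

S ⇒ wSQ ⇒ wwSQQ ⇒ wwwSQQQ ⇒ wwwwSQQQQ ⇒ wwwwaQQQQ ⇒ wwwwaaQQQ ⇒ wwwwaaaQQQ ⇒ wwwwaaaaQQQ ⇒ wwwwaaaaaQQQ ⇒ wwwwaaaaaaQQ ⇒ wwwwaaaaaaaQ ⇒ wwwwaaaaaaaa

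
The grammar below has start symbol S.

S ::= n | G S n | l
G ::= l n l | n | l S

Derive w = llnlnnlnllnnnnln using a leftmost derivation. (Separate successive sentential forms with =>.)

S => GSn => lSSn => lGSnSn => llnlSnSn => llnlGSnnSn => llnlnSnnSn => llnlnGSnnnSn => llnlnnSnnnSn => llnlnnGSnnnnSn => llnlnnlnlSnnnnSn => llnlnnlnllnnnnSn => llnlnnlnllnnnnln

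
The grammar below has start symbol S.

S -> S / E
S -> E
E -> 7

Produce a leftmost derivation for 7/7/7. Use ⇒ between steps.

S⇒S/E⇒S/E/E⇒E/E/E⇒7/E/E⇒7/7/E⇒7/7/7

S ⇒ S/E   [S -> S / E]
S/E ⇒ S/E/E   [S -> S / E]
S/E/E ⇒ E/E/E   [S -> E]
E/E/E ⇒ 7/E/E   [E -> 7]
7/E/E ⇒ 7/7/E   [E -> 7]
7/7/E ⇒ 7/7/7   [E -> 7]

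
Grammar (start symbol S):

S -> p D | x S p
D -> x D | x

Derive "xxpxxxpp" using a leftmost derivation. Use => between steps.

S => xSp => xxSpp => xxpDpp => xxpxDpp => xxpxxDpp => xxpxxxpp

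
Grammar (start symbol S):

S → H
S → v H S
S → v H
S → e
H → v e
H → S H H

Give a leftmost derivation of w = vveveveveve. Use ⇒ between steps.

S ⇒ H   [S → H]
H ⇒ SHH   [H → S H H]
SHH ⇒ vHHH   [S → v H]
vHHH ⇒ vSHHHH   [H → S H H]
vSHHHH ⇒ vHHHHH   [S → H]
vHHHHH ⇒ vveHHHH   [H → v e]
vveHHHH ⇒ vveveHHH   [H → v e]
vveveHHH ⇒ vveveveHH   [H → v e]
vveveveHH ⇒ vveveveveH   [H → v e]
vveveveveH ⇒ vveveveveve   [H → v e]

S⇒H⇒SHH⇒vHHH⇒vSHHHH⇒vHHHHH⇒vveHHHH⇒vveveHHH⇒vveveveHH⇒vveveveveH⇒vveveveveve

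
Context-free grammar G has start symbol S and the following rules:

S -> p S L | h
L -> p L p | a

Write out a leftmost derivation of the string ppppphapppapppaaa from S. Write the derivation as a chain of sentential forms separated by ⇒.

S ⇒ pSL ⇒ ppSLL ⇒ pppSLLL ⇒ ppppSLLLL ⇒ pppppSLLLLL ⇒ ppppphLLLLL ⇒ ppppphaLLLL ⇒ ppppphapLpLLL ⇒ ppppphappLppLLL ⇒ ppppphapppLpppLLL ⇒ ppppphapppapppLLL ⇒ ppppphapppapppaLL ⇒ ppppphapppapppaaL ⇒ ppppphapppapppaaa

S ⇒ pSL   [S -> p S L]
pSL ⇒ ppSLL   [S -> p S L]
ppSLL ⇒ pppSLLL   [S -> p S L]
pppSLLL ⇒ ppppSLLLL   [S -> p S L]
ppppSLLLL ⇒ pppppSLLLLL   [S -> p S L]
pppppSLLLLL ⇒ ppppphLLLLL   [S -> h]
ppppphLLLLL ⇒ ppppphaLLLL   [L -> a]
ppppphaLLLL ⇒ ppppphapLpLLL   [L -> p L p]
ppppphapLpLLL ⇒ ppppphappLppLLL   [L -> p L p]
ppppphappLppLLL ⇒ ppppphapppLpppLLL   [L -> p L p]
ppppphapppLpppLLL ⇒ ppppphapppapppLLL   [L -> a]
ppppphapppapppLLL ⇒ ppppphapppapppaLL   [L -> a]
ppppphapppapppaLL ⇒ ppppphapppapppaaL   [L -> a]
ppppphapppapppaaL ⇒ ppppphapppapppaaa   [L -> a]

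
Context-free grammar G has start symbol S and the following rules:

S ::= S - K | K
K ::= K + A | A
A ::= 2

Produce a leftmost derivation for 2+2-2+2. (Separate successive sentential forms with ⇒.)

S ⇒ S-K ⇒ K-K ⇒ K+A-K ⇒ A+A-K ⇒ 2+A-K ⇒ 2+2-K ⇒ 2+2-K+A ⇒ 2+2-A+A ⇒ 2+2-2+A ⇒ 2+2-2+2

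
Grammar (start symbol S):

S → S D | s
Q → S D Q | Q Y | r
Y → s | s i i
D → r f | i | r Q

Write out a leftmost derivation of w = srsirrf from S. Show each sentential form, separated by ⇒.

S⇒SD⇒SDD⇒sDD⇒srQD⇒srSDQD⇒srsDQD⇒srsiQD⇒srsirD⇒srsirrf

S ⇒ SD   [S → S D]
SD ⇒ SDD   [S → S D]
SDD ⇒ sDD   [S → s]
sDD ⇒ srQD   [D → r Q]
srQD ⇒ srSDQD   [Q → S D Q]
srSDQD ⇒ srsDQD   [S → s]
srsDQD ⇒ srsiQD   [D → i]
srsiQD ⇒ srsirD   [Q → r]
srsirD ⇒ srsirrf   [D → r f]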